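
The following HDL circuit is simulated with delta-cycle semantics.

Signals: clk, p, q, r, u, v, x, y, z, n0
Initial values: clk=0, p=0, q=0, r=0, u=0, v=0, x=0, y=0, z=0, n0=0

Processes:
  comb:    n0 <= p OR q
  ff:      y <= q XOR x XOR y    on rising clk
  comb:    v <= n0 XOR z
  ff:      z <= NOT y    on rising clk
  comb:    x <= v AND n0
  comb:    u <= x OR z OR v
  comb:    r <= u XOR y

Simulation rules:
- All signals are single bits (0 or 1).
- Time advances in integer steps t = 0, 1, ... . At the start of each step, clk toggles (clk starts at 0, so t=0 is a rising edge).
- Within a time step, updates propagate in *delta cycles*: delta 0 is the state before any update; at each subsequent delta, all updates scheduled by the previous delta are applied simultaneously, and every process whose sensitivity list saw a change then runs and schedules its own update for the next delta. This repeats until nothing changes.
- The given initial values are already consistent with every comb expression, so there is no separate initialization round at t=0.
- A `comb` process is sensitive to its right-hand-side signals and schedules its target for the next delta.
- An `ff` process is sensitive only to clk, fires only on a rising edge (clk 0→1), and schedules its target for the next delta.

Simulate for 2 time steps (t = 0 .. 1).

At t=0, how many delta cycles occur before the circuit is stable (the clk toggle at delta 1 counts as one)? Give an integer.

4

[bits: p,x,r,clk,z,q,n0,y,u,v]
t=0: Δ0=0000000000 Δ1=0001000000 Δ2=0001100000 Δ3=0001100011 Δ4=0011100011 | 4Δ
t=1: Δ0=0011100011 Δ1=0010100011 | 1Δ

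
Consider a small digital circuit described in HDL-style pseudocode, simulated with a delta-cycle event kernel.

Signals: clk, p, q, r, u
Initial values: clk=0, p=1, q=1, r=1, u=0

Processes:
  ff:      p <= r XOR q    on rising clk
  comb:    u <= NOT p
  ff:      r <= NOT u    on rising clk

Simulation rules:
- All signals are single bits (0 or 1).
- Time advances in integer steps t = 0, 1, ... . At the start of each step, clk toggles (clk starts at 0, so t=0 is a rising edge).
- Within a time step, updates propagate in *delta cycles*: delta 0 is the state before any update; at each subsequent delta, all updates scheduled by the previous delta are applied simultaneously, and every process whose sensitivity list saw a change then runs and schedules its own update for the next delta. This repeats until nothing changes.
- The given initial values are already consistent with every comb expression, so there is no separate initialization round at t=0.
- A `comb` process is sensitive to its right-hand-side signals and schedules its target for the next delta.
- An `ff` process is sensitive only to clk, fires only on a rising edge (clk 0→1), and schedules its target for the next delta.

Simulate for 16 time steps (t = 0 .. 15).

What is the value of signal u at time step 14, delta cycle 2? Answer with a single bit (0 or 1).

[bits: q,clk,p,r,u]
t=0: Δ0=10110 Δ1=11110 Δ2=11010 Δ3=11011 | 3Δ
t=1: Δ0=11011 Δ1=10011 | 1Δ
t=2: Δ0=10011 Δ1=11011 Δ2=11001 | 2Δ
t=3: Δ0=11001 Δ1=10001 | 1Δ
t=4: Δ0=10001 Δ1=11001 Δ2=11101 Δ3=11100 | 3Δ
t=5: Δ0=11100 Δ1=10100 | 1Δ
t=6: Δ0=10100 Δ1=11100 Δ2=11110 | 2Δ
t=7: Δ0=11110 Δ1=10110 | 1Δ
t=8: Δ0=10110 Δ1=11110 Δ2=11010 Δ3=11011 | 3Δ
t=9: Δ0=11011 Δ1=10011 | 1Δ
t=10: Δ0=10011 Δ1=11011 Δ2=11001 | 2Δ
t=11: Δ0=11001 Δ1=10001 | 1Δ
t=12: Δ0=10001 Δ1=11001 Δ2=11101 Δ3=11100 | 3Δ
t=13: Δ0=11100 Δ1=10100 | 1Δ
t=14: Δ0=10100 Δ1=11100 Δ2=11110 | 2Δ
t=15: Δ0=11110 Δ1=10110 | 1Δ

0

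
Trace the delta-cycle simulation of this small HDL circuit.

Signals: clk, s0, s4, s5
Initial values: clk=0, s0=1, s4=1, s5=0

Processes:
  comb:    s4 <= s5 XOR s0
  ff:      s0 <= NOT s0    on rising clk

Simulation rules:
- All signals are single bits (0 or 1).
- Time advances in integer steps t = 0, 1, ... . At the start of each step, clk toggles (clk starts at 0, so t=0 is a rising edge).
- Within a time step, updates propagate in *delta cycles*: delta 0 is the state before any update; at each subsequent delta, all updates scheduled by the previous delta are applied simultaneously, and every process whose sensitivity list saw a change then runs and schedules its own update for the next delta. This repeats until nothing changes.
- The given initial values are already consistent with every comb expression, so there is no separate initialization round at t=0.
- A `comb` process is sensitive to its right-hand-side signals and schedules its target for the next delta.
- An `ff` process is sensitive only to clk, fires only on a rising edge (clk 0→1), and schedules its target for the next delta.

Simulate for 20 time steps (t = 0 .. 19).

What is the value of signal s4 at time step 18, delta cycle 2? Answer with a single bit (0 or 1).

t=0 Δ0: s0=1 s4=1 s5=0 clk=0
  Δ1: clk:0→1
  Δ2: s0:1→0
  Δ3: s4:1→0
  (3Δ to stable)
t=1 Δ0: s0=0 s4=0 s5=0 clk=1
  Δ1: clk:1→0
  (1Δ to stable)
t=2 Δ0: s0=0 s4=0 s5=0 clk=0
  Δ1: clk:0→1
  Δ2: s0:0→1
  Δ3: s4:0→1
  (3Δ to stable)
t=3 Δ0: s0=1 s4=1 s5=0 clk=1
  Δ1: clk:1→0
  (1Δ to stable)
t=4 Δ0: s0=1 s4=1 s5=0 clk=0
  Δ1: clk:0→1
  Δ2: s0:1→0
  Δ3: s4:1→0
  (3Δ to stable)
t=5 Δ0: s0=0 s4=0 s5=0 clk=1
  Δ1: clk:1→0
  (1Δ to stable)
t=6 Δ0: s0=0 s4=0 s5=0 clk=0
  Δ1: clk:0→1
  Δ2: s0:0→1
  Δ3: s4:0→1
  (3Δ to stable)
t=7 Δ0: s0=1 s4=1 s5=0 clk=1
  Δ1: clk:1→0
  (1Δ to stable)
t=8 Δ0: s0=1 s4=1 s5=0 clk=0
  Δ1: clk:0→1
  Δ2: s0:1→0
  Δ3: s4:1→0
  (3Δ to stable)
t=9 Δ0: s0=0 s4=0 s5=0 clk=1
  Δ1: clk:1→0
  (1Δ to stable)
t=10 Δ0: s0=0 s4=0 s5=0 clk=0
  Δ1: clk:0→1
  Δ2: s0:0→1
  Δ3: s4:0→1
  (3Δ to stable)
t=11 Δ0: s0=1 s4=1 s5=0 clk=1
  Δ1: clk:1→0
  (1Δ to stable)
t=12 Δ0: s0=1 s4=1 s5=0 clk=0
  Δ1: clk:0→1
  Δ2: s0:1→0
  Δ3: s4:1→0
  (3Δ to stable)
t=13 Δ0: s0=0 s4=0 s5=0 clk=1
  Δ1: clk:1→0
  (1Δ to stable)
t=14 Δ0: s0=0 s4=0 s5=0 clk=0
  Δ1: clk:0→1
  Δ2: s0:0→1
  Δ3: s4:0→1
  (3Δ to stable)
t=15 Δ0: s0=1 s4=1 s5=0 clk=1
  Δ1: clk:1→0
  (1Δ to stable)
t=16 Δ0: s0=1 s4=1 s5=0 clk=0
  Δ1: clk:0→1
  Δ2: s0:1→0
  Δ3: s4:1→0
  (3Δ to stable)
t=17 Δ0: s0=0 s4=0 s5=0 clk=1
  Δ1: clk:1→0
  (1Δ to stable)
t=18 Δ0: s0=0 s4=0 s5=0 clk=0
  Δ1: clk:0→1
  Δ2: s0:0→1
  Δ3: s4:0→1
  (3Δ to stable)
t=19 Δ0: s0=1 s4=1 s5=0 clk=1
  Δ1: clk:1→0
  (1Δ to stable)

0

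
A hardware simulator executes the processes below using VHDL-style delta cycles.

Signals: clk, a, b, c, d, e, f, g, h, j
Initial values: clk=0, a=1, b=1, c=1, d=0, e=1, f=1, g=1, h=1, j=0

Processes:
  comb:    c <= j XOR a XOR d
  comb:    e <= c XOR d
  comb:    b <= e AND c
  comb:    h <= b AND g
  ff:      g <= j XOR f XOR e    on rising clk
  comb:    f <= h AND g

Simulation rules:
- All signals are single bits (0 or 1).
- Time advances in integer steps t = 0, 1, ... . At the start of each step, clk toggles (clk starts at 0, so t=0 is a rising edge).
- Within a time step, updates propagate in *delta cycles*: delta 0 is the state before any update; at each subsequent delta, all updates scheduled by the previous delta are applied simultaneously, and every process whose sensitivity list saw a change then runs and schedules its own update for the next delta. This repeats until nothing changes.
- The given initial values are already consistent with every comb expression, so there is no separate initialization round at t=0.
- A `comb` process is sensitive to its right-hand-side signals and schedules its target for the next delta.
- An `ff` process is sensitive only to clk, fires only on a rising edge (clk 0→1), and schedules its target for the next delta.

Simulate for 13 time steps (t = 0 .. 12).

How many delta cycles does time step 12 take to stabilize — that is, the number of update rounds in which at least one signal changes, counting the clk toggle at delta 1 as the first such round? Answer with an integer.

3

t=0 Δ0: d=0 a=1 b=1 c=1 f=1 j=0 e=1 h=1 g=1 clk=0
  Δ1: clk:0→1
  Δ2: g:1→0
  Δ3: f:1→0, h:1→0
  (3Δ to stable)
t=1 Δ0: d=0 a=1 b=1 c=1 f=0 j=0 e=1 h=0 g=0 clk=1
  Δ1: clk:1→0
  (1Δ to stable)
t=2 Δ0: d=0 a=1 b=1 c=1 f=0 j=0 e=1 h=0 g=0 clk=0
  Δ1: clk:0→1
  Δ2: g:0→1
  Δ3: h:0→1
  Δ4: f:0→1
  (4Δ to stable)
t=3 Δ0: d=0 a=1 b=1 c=1 f=1 j=0 e=1 h=1 g=1 clk=1
  Δ1: clk:1→0
  (1Δ to stable)
t=4 Δ0: d=0 a=1 b=1 c=1 f=1 j=0 e=1 h=1 g=1 clk=0
  Δ1: clk:0→1
  Δ2: g:1→0
  Δ3: f:1→0, h:1→0
  (3Δ to stable)
t=5 Δ0: d=0 a=1 b=1 c=1 f=0 j=0 e=1 h=0 g=0 clk=1
  Δ1: clk:1→0
  (1Δ to stable)
t=6 Δ0: d=0 a=1 b=1 c=1 f=0 j=0 e=1 h=0 g=0 clk=0
  Δ1: clk:0→1
  Δ2: g:0→1
  Δ3: h:0→1
  Δ4: f:0→1
  (4Δ to stable)
t=7 Δ0: d=0 a=1 b=1 c=1 f=1 j=0 e=1 h=1 g=1 clk=1
  Δ1: clk:1→0
  (1Δ to stable)
t=8 Δ0: d=0 a=1 b=1 c=1 f=1 j=0 e=1 h=1 g=1 clk=0
  Δ1: clk:0→1
  Δ2: g:1→0
  Δ3: f:1→0, h:1→0
  (3Δ to stable)
t=9 Δ0: d=0 a=1 b=1 c=1 f=0 j=0 e=1 h=0 g=0 clk=1
  Δ1: clk:1→0
  (1Δ to stable)
t=10 Δ0: d=0 a=1 b=1 c=1 f=0 j=0 e=1 h=0 g=0 clk=0
  Δ1: clk:0→1
  Δ2: g:0→1
  Δ3: h:0→1
  Δ4: f:0→1
  (4Δ to stable)
t=11 Δ0: d=0 a=1 b=1 c=1 f=1 j=0 e=1 h=1 g=1 clk=1
  Δ1: clk:1→0
  (1Δ to stable)
t=12 Δ0: d=0 a=1 b=1 c=1 f=1 j=0 e=1 h=1 g=1 clk=0
  Δ1: clk:0→1
  Δ2: g:1→0
  Δ3: f:1→0, h:1→0
  (3Δ to stable)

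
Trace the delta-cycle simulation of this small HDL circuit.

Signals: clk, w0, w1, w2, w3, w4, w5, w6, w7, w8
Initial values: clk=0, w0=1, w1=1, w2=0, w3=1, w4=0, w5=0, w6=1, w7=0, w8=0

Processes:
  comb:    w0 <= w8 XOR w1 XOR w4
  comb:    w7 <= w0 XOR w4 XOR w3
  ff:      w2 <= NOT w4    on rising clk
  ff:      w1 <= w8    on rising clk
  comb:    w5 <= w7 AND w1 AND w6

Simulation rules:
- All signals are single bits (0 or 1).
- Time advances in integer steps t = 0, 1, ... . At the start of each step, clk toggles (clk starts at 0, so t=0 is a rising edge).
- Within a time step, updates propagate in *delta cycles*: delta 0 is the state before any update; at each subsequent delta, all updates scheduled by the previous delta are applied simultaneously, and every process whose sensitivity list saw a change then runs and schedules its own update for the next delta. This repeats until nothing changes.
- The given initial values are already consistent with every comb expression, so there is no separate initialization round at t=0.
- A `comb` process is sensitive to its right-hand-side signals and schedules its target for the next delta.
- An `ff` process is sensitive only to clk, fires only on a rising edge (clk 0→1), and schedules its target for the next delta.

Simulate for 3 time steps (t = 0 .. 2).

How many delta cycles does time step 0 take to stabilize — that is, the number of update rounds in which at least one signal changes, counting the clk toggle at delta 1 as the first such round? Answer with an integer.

t0.Δ0 w0=1 w6=1 w3=1 clk=0 w5=0 w4=0 w8=0 w7=0 w1=1 w2=0
t0.Δ1 w0=1 w6=1 w3=1 clk=1 w5=0 w4=0 w8=0 w7=0 w1=1 w2=0
t0.Δ2 w0=1 w6=1 w3=1 clk=1 w5=0 w4=0 w8=0 w7=0 w1=0 w2=1
t0.Δ3 w0=0 w6=1 w3=1 clk=1 w5=0 w4=0 w8=0 w7=0 w1=0 w2=1
t0.Δ4 w0=0 w6=1 w3=1 clk=1 w5=0 w4=0 w8=0 w7=1 w1=0 w2=1
t1.Δ0 w0=0 w6=1 w3=1 clk=1 w5=0 w4=0 w8=0 w7=1 w1=0 w2=1
t1.Δ1 w0=0 w6=1 w3=1 clk=0 w5=0 w4=0 w8=0 w7=1 w1=0 w2=1
t2.Δ0 w0=0 w6=1 w3=1 clk=0 w5=0 w4=0 w8=0 w7=1 w1=0 w2=1
t2.Δ1 w0=0 w6=1 w3=1 clk=1 w5=0 w4=0 w8=0 w7=1 w1=0 w2=1

4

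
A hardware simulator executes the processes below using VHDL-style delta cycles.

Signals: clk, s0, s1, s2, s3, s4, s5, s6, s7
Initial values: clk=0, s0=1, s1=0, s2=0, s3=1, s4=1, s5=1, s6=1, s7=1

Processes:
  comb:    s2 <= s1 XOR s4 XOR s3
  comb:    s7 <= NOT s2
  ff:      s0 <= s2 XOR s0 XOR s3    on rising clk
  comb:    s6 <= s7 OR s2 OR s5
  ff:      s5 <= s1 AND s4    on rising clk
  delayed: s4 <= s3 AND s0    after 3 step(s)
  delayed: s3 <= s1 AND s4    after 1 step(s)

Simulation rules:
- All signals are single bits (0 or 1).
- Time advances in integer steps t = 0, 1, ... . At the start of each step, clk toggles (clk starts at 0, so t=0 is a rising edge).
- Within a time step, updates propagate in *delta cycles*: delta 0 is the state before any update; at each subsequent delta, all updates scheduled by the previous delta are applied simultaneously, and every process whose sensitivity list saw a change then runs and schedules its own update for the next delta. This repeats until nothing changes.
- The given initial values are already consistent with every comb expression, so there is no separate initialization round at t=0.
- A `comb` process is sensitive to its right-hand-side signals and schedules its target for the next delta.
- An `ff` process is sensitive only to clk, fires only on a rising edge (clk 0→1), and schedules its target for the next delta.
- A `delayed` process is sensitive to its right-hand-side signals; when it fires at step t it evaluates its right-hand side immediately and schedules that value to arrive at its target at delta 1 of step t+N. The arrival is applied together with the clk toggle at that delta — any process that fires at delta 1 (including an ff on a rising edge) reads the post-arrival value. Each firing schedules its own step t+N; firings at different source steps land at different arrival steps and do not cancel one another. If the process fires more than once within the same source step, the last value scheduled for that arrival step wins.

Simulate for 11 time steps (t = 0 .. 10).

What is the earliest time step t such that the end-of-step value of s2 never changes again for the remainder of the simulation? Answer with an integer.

7

t=0 Δ0: clk=0 s3=1 s2=0 s1=0 s5=1 s7=1 s0=1 s4=1 s6=1
  Δ1: clk:0→1
  Δ2: s5:1→0, s0:1→0
  (2Δ to stable)
t=1 Δ0: clk=1 s3=1 s2=0 s1=0 s5=0 s7=1 s0=0 s4=1 s6=1
  Δ1: clk:1→0
  (1Δ to stable)
t=2 Δ0: clk=0 s3=1 s2=0 s1=0 s5=0 s7=1 s0=0 s4=1 s6=1
  Δ1: clk:0→1
  Δ2: s0:0→1
  (2Δ to stable)
t=3 Δ0: clk=1 s3=1 s2=0 s1=0 s5=0 s7=1 s0=1 s4=1 s6=1
  Δ1: clk:1→0, s4:1→0
  Δ2: s2:0→1
  Δ3: s7:1→0
  (3Δ to stable)
t=4 Δ0: clk=0 s3=1 s2=1 s1=0 s5=0 s7=0 s0=1 s4=0 s6=1
  Δ1: clk:0→1, s3:1→0
  Δ2: s2:1→0, s0:1→0
  Δ3: s7:0→1, s6:1→0
  Δ4: s6:0→1
  (4Δ to stable)
t=5 Δ0: clk=1 s3=0 s2=0 s1=0 s5=0 s7=1 s0=0 s4=0 s6=1
  Δ1: clk:1→0, s4:0→1
  Δ2: s2:0→1
  Δ3: s7:1→0
  (3Δ to stable)
t=6 Δ0: clk=0 s3=0 s2=1 s1=0 s5=0 s7=0 s0=0 s4=1 s6=1
  Δ1: clk:0→1
  Δ2: s0:0→1
  (2Δ to stable)
t=7 Δ0: clk=1 s3=0 s2=1 s1=0 s5=0 s7=0 s0=1 s4=1 s6=1
  Δ1: clk:1→0, s4:1→0
  Δ2: s2:1→0
  Δ3: s7:0→1, s6:1→0
  Δ4: s6:0→1
  (4Δ to stable)
t=8 Δ0: clk=0 s3=0 s2=0 s1=0 s5=0 s7=1 s0=1 s4=0 s6=1
  Δ1: clk:0→1
  (1Δ to stable)
t=9 Δ0: clk=1 s3=0 s2=0 s1=0 s5=0 s7=1 s0=1 s4=0 s6=1
  Δ1: clk:1→0
  (1Δ to stable)
t=10 Δ0: clk=0 s3=0 s2=0 s1=0 s5=0 s7=1 s0=1 s4=0 s6=1
  Δ1: clk:0→1
  (1Δ to stable)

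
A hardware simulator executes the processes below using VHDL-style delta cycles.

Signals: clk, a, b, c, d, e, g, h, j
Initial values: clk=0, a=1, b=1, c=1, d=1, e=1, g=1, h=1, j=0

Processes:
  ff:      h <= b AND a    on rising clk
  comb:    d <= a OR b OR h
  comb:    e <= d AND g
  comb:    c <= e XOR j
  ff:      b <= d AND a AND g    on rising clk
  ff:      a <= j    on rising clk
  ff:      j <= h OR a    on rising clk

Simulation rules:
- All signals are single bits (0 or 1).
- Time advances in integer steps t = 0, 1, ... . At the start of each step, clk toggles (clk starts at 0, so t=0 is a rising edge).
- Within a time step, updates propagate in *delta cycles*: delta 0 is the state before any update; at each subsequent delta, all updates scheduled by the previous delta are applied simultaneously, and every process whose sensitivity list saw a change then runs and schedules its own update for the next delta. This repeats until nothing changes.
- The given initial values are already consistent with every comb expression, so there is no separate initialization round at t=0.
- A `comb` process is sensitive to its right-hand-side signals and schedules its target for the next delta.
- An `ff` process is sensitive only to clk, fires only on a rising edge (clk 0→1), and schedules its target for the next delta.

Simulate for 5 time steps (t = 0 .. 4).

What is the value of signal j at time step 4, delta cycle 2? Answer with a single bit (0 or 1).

1

[bits: clk,g,a,e,h,c,d,b,j]
t=0: Δ0=011111110 Δ1=111111110 Δ2=110111111 Δ3=110110111 | 3Δ
t=1: Δ0=110110111 Δ1=010110111 | 1Δ
t=2: Δ0=010110111 Δ1=110110111 Δ2=111100101 | 2Δ
t=3: Δ0=111100101 Δ1=011100101 | 1Δ
t=4: Δ0=011100101 Δ1=111100101 Δ2=111100111 | 2Δ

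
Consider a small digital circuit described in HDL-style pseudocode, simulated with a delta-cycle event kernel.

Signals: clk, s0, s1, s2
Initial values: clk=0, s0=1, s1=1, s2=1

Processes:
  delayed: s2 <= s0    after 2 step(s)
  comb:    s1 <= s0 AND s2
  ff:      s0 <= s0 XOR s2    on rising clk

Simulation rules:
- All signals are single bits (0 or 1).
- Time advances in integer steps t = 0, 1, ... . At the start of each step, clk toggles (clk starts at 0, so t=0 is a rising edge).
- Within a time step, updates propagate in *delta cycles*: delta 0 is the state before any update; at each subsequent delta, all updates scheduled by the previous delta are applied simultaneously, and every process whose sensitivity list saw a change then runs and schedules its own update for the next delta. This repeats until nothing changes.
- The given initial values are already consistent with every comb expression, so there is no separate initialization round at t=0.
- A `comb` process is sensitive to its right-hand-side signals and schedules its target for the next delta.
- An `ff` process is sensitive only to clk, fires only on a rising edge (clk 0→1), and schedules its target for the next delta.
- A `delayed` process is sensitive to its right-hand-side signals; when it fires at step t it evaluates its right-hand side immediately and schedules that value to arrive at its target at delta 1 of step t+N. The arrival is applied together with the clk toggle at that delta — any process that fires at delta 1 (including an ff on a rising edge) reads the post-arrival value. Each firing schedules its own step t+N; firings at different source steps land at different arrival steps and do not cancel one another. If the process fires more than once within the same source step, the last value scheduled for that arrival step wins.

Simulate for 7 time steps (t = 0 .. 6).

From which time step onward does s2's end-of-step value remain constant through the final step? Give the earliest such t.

2

t=0 Δ0: s0=1 s1=1 s2=1 clk=0
  Δ1: clk:0→1
  Δ2: s0:1→0
  Δ3: s1:1→0
  (3Δ to stable)
t=1 Δ0: s0=0 s1=0 s2=1 clk=1
  Δ1: clk:1→0
  (1Δ to stable)
t=2 Δ0: s0=0 s1=0 s2=1 clk=0
  Δ1: s2:1→0, clk:0→1
  (1Δ to stable)
t=3 Δ0: s0=0 s1=0 s2=0 clk=1
  Δ1: clk:1→0
  (1Δ to stable)
t=4 Δ0: s0=0 s1=0 s2=0 clk=0
  Δ1: clk:0→1
  (1Δ to stable)
t=5 Δ0: s0=0 s1=0 s2=0 clk=1
  Δ1: clk:1→0
  (1Δ to stable)
t=6 Δ0: s0=0 s1=0 s2=0 clk=0
  Δ1: clk:0→1
  (1Δ to stable)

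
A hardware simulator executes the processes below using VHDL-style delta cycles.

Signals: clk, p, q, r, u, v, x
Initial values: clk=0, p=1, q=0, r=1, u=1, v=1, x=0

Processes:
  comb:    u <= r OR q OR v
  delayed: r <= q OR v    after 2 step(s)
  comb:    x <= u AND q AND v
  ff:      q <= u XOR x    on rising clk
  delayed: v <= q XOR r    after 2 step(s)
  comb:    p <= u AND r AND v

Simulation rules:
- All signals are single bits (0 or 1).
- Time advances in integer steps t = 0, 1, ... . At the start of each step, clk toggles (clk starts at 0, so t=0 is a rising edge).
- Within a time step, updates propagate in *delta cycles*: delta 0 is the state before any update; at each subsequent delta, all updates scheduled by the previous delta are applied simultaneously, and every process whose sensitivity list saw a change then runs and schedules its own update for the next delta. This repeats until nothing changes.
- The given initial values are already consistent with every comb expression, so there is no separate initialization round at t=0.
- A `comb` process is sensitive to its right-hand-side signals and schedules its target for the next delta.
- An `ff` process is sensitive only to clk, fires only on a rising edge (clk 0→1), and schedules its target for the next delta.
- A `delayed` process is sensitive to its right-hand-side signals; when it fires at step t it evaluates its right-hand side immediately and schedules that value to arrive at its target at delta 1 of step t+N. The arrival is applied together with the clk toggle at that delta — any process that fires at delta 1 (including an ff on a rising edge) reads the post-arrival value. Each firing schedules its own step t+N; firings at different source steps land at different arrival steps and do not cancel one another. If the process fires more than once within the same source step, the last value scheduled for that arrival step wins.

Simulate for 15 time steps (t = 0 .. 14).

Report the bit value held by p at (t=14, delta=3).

1

t0.Δ0 clk=0 u=1 v=1 p=1 q=0 x=0 r=1
t0.Δ1 clk=1 u=1 v=1 p=1 q=0 x=0 r=1
t0.Δ2 clk=1 u=1 v=1 p=1 q=1 x=0 r=1
t0.Δ3 clk=1 u=1 v=1 p=1 q=1 x=1 r=1
t1.Δ0 clk=1 u=1 v=1 p=1 q=1 x=1 r=1
t1.Δ1 clk=0 u=1 v=1 p=1 q=1 x=1 r=1
t2.Δ0 clk=0 u=1 v=1 p=1 q=1 x=1 r=1
t2.Δ1 clk=1 u=1 v=0 p=1 q=1 x=1 r=1
t2.Δ2 clk=1 u=1 v=0 p=0 q=0 x=0 r=1
t3.Δ0 clk=1 u=1 v=0 p=0 q=0 x=0 r=1
t3.Δ1 clk=0 u=1 v=0 p=0 q=0 x=0 r=1
t4.Δ0 clk=0 u=1 v=0 p=0 q=0 x=0 r=1
t4.Δ1 clk=1 u=1 v=1 p=0 q=0 x=0 r=0
t4.Δ2 clk=1 u=1 v=1 p=0 q=1 x=0 r=0
t4.Δ3 clk=1 u=1 v=1 p=0 q=1 x=1 r=0
t5.Δ0 clk=1 u=1 v=1 p=0 q=1 x=1 r=0
t5.Δ1 clk=0 u=1 v=1 p=0 q=1 x=1 r=0
t6.Δ0 clk=0 u=1 v=1 p=0 q=1 x=1 r=0
t6.Δ1 clk=1 u=1 v=1 p=0 q=1 x=1 r=1
t6.Δ2 clk=1 u=1 v=1 p=1 q=0 x=1 r=1
t6.Δ3 clk=1 u=1 v=1 p=1 q=0 x=0 r=1
t7.Δ0 clk=1 u=1 v=1 p=1 q=0 x=0 r=1
t7.Δ1 clk=0 u=1 v=1 p=1 q=0 x=0 r=1
t8.Δ0 clk=0 u=1 v=1 p=1 q=0 x=0 r=1
t8.Δ1 clk=1 u=1 v=1 p=1 q=0 x=0 r=1
t8.Δ2 clk=1 u=1 v=1 p=1 q=1 x=0 r=1
t8.Δ3 clk=1 u=1 v=1 p=1 q=1 x=1 r=1
t9.Δ0 clk=1 u=1 v=1 p=1 q=1 x=1 r=1
t9.Δ1 clk=0 u=1 v=1 p=1 q=1 x=1 r=1
t10.Δ0 clk=0 u=1 v=1 p=1 q=1 x=1 r=1
t10.Δ1 clk=1 u=1 v=0 p=1 q=1 x=1 r=1
t10.Δ2 clk=1 u=1 v=0 p=0 q=0 x=0 r=1
t11.Δ0 clk=1 u=1 v=0 p=0 q=0 x=0 r=1
t11.Δ1 clk=0 u=1 v=0 p=0 q=0 x=0 r=1
t12.Δ0 clk=0 u=1 v=0 p=0 q=0 x=0 r=1
t12.Δ1 clk=1 u=1 v=1 p=0 q=0 x=0 r=0
t12.Δ2 clk=1 u=1 v=1 p=0 q=1 x=0 r=0
t12.Δ3 clk=1 u=1 v=1 p=0 q=1 x=1 r=0
t13.Δ0 clk=1 u=1 v=1 p=0 q=1 x=1 r=0
t13.Δ1 clk=0 u=1 v=1 p=0 q=1 x=1 r=0
t14.Δ0 clk=0 u=1 v=1 p=0 q=1 x=1 r=0
t14.Δ1 clk=1 u=1 v=1 p=0 q=1 x=1 r=1
t14.Δ2 clk=1 u=1 v=1 p=1 q=0 x=1 r=1
t14.Δ3 clk=1 u=1 v=1 p=1 q=0 x=0 r=1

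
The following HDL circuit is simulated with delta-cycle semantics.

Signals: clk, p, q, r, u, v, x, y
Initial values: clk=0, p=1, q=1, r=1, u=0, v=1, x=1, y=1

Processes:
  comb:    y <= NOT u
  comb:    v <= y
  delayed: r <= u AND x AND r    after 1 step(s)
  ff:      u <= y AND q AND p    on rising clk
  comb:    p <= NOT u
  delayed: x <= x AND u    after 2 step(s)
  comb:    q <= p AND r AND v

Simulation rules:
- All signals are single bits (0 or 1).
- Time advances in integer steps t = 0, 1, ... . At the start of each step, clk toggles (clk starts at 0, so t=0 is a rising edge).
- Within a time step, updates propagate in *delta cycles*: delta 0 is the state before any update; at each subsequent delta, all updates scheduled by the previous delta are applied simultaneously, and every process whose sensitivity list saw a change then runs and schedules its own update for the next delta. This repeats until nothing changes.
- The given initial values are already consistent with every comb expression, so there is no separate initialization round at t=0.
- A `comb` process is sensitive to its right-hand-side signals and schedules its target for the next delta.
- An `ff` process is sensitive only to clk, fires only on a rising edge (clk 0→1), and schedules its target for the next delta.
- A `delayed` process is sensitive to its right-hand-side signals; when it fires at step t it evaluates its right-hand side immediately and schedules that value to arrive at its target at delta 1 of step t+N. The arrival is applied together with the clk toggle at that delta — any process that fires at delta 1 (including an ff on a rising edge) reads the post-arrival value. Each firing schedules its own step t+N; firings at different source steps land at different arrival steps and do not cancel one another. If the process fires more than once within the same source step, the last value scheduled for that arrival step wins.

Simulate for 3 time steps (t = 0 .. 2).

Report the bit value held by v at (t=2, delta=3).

0

[bits: r,y,v,clk,u,q,x,p]
t=0: Δ0=11100111 Δ1=11110111 Δ2=11111111 Δ3=10111110 Δ4=10011010 | 4Δ
t=1: Δ0=10011010 Δ1=10001010 | 1Δ
t=2: Δ0=10001010 Δ1=10011010 Δ2=10010010 Δ3=11010011 Δ4=11110011 Δ5=11110111 | 5Δ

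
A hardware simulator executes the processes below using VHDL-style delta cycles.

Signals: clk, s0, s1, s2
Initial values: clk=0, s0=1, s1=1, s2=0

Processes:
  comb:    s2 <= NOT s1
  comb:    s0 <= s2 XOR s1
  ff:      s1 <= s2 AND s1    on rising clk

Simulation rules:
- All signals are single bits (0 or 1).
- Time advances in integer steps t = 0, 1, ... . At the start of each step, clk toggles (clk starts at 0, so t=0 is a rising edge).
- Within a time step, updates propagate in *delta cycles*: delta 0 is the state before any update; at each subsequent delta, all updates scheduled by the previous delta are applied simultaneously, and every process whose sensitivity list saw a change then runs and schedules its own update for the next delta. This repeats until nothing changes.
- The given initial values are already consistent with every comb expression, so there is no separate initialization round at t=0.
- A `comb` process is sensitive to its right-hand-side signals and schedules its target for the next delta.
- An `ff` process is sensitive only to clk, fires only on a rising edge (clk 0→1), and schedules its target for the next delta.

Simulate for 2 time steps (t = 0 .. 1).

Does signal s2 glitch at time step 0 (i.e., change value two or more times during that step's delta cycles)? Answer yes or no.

t0.Δ0 s2=0 s1=1 s0=1 clk=0
t0.Δ1 s2=0 s1=1 s0=1 clk=1
t0.Δ2 s2=0 s1=0 s0=1 clk=1
t0.Δ3 s2=1 s1=0 s0=0 clk=1
t0.Δ4 s2=1 s1=0 s0=1 clk=1
t1.Δ0 s2=1 s1=0 s0=1 clk=1
t1.Δ1 s2=1 s1=0 s0=1 clk=0

no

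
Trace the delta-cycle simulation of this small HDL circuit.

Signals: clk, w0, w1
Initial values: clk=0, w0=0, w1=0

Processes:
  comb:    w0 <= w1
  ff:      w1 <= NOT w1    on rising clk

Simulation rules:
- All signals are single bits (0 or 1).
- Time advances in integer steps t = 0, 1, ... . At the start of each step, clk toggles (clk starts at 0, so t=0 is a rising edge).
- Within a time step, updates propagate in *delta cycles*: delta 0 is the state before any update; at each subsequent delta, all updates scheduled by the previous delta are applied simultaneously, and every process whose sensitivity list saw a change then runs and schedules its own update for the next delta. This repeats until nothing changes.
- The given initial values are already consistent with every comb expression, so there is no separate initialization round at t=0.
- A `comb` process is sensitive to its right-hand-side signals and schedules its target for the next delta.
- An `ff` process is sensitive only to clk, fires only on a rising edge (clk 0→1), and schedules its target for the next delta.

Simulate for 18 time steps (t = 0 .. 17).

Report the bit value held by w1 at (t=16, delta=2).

1

t=0 Δ0: w0=0 w1=0 clk=0
  Δ1: clk:0→1
  Δ2: w1:0→1
  Δ3: w0:0→1
  (3Δ to stable)
t=1 Δ0: w0=1 w1=1 clk=1
  Δ1: clk:1→0
  (1Δ to stable)
t=2 Δ0: w0=1 w1=1 clk=0
  Δ1: clk:0→1
  Δ2: w1:1→0
  Δ3: w0:1→0
  (3Δ to stable)
t=3 Δ0: w0=0 w1=0 clk=1
  Δ1: clk:1→0
  (1Δ to stable)
t=4 Δ0: w0=0 w1=0 clk=0
  Δ1: clk:0→1
  Δ2: w1:0→1
  Δ3: w0:0→1
  (3Δ to stable)
t=5 Δ0: w0=1 w1=1 clk=1
  Δ1: clk:1→0
  (1Δ to stable)
t=6 Δ0: w0=1 w1=1 clk=0
  Δ1: clk:0→1
  Δ2: w1:1→0
  Δ3: w0:1→0
  (3Δ to stable)
t=7 Δ0: w0=0 w1=0 clk=1
  Δ1: clk:1→0
  (1Δ to stable)
t=8 Δ0: w0=0 w1=0 clk=0
  Δ1: clk:0→1
  Δ2: w1:0→1
  Δ3: w0:0→1
  (3Δ to stable)
t=9 Δ0: w0=1 w1=1 clk=1
  Δ1: clk:1→0
  (1Δ to stable)
t=10 Δ0: w0=1 w1=1 clk=0
  Δ1: clk:0→1
  Δ2: w1:1→0
  Δ3: w0:1→0
  (3Δ to stable)
t=11 Δ0: w0=0 w1=0 clk=1
  Δ1: clk:1→0
  (1Δ to stable)
t=12 Δ0: w0=0 w1=0 clk=0
  Δ1: clk:0→1
  Δ2: w1:0→1
  Δ3: w0:0→1
  (3Δ to stable)
t=13 Δ0: w0=1 w1=1 clk=1
  Δ1: clk:1→0
  (1Δ to stable)
t=14 Δ0: w0=1 w1=1 clk=0
  Δ1: clk:0→1
  Δ2: w1:1→0
  Δ3: w0:1→0
  (3Δ to stable)
t=15 Δ0: w0=0 w1=0 clk=1
  Δ1: clk:1→0
  (1Δ to stable)
t=16 Δ0: w0=0 w1=0 clk=0
  Δ1: clk:0→1
  Δ2: w1:0→1
  Δ3: w0:0→1
  (3Δ to stable)
t=17 Δ0: w0=1 w1=1 clk=1
  Δ1: clk:1→0
  (1Δ to stable)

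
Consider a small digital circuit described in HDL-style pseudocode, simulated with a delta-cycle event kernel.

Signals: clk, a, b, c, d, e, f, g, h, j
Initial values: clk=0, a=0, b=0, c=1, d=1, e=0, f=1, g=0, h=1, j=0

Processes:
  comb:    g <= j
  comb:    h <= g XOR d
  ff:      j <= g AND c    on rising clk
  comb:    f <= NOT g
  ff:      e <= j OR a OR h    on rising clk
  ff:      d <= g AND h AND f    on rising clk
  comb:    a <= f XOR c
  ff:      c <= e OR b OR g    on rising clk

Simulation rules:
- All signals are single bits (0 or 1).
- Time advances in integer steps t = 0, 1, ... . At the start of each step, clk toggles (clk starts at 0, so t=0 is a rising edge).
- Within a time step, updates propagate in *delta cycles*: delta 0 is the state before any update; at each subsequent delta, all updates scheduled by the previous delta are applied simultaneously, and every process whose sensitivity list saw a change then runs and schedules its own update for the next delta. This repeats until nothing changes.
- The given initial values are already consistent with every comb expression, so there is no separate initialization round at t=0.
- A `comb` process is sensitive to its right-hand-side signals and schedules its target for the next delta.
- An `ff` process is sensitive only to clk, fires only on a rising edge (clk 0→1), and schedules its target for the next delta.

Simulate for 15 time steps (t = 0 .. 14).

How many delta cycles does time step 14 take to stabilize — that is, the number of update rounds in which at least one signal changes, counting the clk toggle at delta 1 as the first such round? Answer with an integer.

3

t0.Δ0 j=0 h=1 clk=0 g=0 f=1 e=0 c=1 a=0 d=1 b=0
t0.Δ1 j=0 h=1 clk=1 g=0 f=1 e=0 c=1 a=0 d=1 b=0
t0.Δ2 j=0 h=1 clk=1 g=0 f=1 e=1 c=0 a=0 d=0 b=0
t0.Δ3 j=0 h=0 clk=1 g=0 f=1 e=1 c=0 a=1 d=0 b=0
t1.Δ0 j=0 h=0 clk=1 g=0 f=1 e=1 c=0 a=1 d=0 b=0
t1.Δ1 j=0 h=0 clk=0 g=0 f=1 e=1 c=0 a=1 d=0 b=0
t2.Δ0 j=0 h=0 clk=0 g=0 f=1 e=1 c=0 a=1 d=0 b=0
t2.Δ1 j=0 h=0 clk=1 g=0 f=1 e=1 c=0 a=1 d=0 b=0
t2.Δ2 j=0 h=0 clk=1 g=0 f=1 e=1 c=1 a=1 d=0 b=0
t2.Δ3 j=0 h=0 clk=1 g=0 f=1 e=1 c=1 a=0 d=0 b=0
t3.Δ0 j=0 h=0 clk=1 g=0 f=1 e=1 c=1 a=0 d=0 b=0
t3.Δ1 j=0 h=0 clk=0 g=0 f=1 e=1 c=1 a=0 d=0 b=0
t4.Δ0 j=0 h=0 clk=0 g=0 f=1 e=1 c=1 a=0 d=0 b=0
t4.Δ1 j=0 h=0 clk=1 g=0 f=1 e=1 c=1 a=0 d=0 b=0
t4.Δ2 j=0 h=0 clk=1 g=0 f=1 e=0 c=1 a=0 d=0 b=0
t5.Δ0 j=0 h=0 clk=1 g=0 f=1 e=0 c=1 a=0 d=0 b=0
t5.Δ1 j=0 h=0 clk=0 g=0 f=1 e=0 c=1 a=0 d=0 b=0
t6.Δ0 j=0 h=0 clk=0 g=0 f=1 e=0 c=1 a=0 d=0 b=0
t6.Δ1 j=0 h=0 clk=1 g=0 f=1 e=0 c=1 a=0 d=0 b=0
t6.Δ2 j=0 h=0 clk=1 g=0 f=1 e=0 c=0 a=0 d=0 b=0
t6.Δ3 j=0 h=0 clk=1 g=0 f=1 e=0 c=0 a=1 d=0 b=0
t7.Δ0 j=0 h=0 clk=1 g=0 f=1 e=0 c=0 a=1 d=0 b=0
t7.Δ1 j=0 h=0 clk=0 g=0 f=1 e=0 c=0 a=1 d=0 b=0
t8.Δ0 j=0 h=0 clk=0 g=0 f=1 e=0 c=0 a=1 d=0 b=0
t8.Δ1 j=0 h=0 clk=1 g=0 f=1 e=0 c=0 a=1 d=0 b=0
t8.Δ2 j=0 h=0 clk=1 g=0 f=1 e=1 c=0 a=1 d=0 b=0
t9.Δ0 j=0 h=0 clk=1 g=0 f=1 e=1 c=0 a=1 d=0 b=0
t9.Δ1 j=0 h=0 clk=0 g=0 f=1 e=1 c=0 a=1 d=0 b=0
t10.Δ0 j=0 h=0 clk=0 g=0 f=1 e=1 c=0 a=1 d=0 b=0
t10.Δ1 j=0 h=0 clk=1 g=0 f=1 e=1 c=0 a=1 d=0 b=0
t10.Δ2 j=0 h=0 clk=1 g=0 f=1 e=1 c=1 a=1 d=0 b=0
t10.Δ3 j=0 h=0 clk=1 g=0 f=1 e=1 c=1 a=0 d=0 b=0
t11.Δ0 j=0 h=0 clk=1 g=0 f=1 e=1 c=1 a=0 d=0 b=0
t11.Δ1 j=0 h=0 clk=0 g=0 f=1 e=1 c=1 a=0 d=0 b=0
t12.Δ0 j=0 h=0 clk=0 g=0 f=1 e=1 c=1 a=0 d=0 b=0
t12.Δ1 j=0 h=0 clk=1 g=0 f=1 e=1 c=1 a=0 d=0 b=0
t12.Δ2 j=0 h=0 clk=1 g=0 f=1 e=0 c=1 a=0 d=0 b=0
t13.Δ0 j=0 h=0 clk=1 g=0 f=1 e=0 c=1 a=0 d=0 b=0
t13.Δ1 j=0 h=0 clk=0 g=0 f=1 e=0 c=1 a=0 d=0 b=0
t14.Δ0 j=0 h=0 clk=0 g=0 f=1 e=0 c=1 a=0 d=0 b=0
t14.Δ1 j=0 h=0 clk=1 g=0 f=1 e=0 c=1 a=0 d=0 b=0
t14.Δ2 j=0 h=0 clk=1 g=0 f=1 e=0 c=0 a=0 d=0 b=0
t14.Δ3 j=0 h=0 clk=1 g=0 f=1 e=0 c=0 a=1 d=0 b=0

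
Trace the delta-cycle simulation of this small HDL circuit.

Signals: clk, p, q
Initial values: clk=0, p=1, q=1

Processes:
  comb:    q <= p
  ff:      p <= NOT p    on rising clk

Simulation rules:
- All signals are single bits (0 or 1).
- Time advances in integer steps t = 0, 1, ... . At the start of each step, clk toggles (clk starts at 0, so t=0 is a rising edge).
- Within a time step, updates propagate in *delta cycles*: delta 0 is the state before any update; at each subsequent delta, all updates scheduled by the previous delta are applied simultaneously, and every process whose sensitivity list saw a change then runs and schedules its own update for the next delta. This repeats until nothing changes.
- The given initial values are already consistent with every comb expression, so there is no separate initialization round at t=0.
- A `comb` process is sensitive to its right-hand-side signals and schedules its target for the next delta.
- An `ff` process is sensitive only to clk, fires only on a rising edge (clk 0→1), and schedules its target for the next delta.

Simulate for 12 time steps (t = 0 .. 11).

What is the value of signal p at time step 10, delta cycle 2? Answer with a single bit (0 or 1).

[bits: p,clk,q]
t=0: Δ0=101 Δ1=111 Δ2=011 Δ3=010 | 3Δ
t=1: Δ0=010 Δ1=000 | 1Δ
t=2: Δ0=000 Δ1=010 Δ2=110 Δ3=111 | 3Δ
t=3: Δ0=111 Δ1=101 | 1Δ
t=4: Δ0=101 Δ1=111 Δ2=011 Δ3=010 | 3Δ
t=5: Δ0=010 Δ1=000 | 1Δ
t=6: Δ0=000 Δ1=010 Δ2=110 Δ3=111 | 3Δ
t=7: Δ0=111 Δ1=101 | 1Δ
t=8: Δ0=101 Δ1=111 Δ2=011 Δ3=010 | 3Δ
t=9: Δ0=010 Δ1=000 | 1Δ
t=10: Δ0=000 Δ1=010 Δ2=110 Δ3=111 | 3Δ
t=11: Δ0=111 Δ1=101 | 1Δ

1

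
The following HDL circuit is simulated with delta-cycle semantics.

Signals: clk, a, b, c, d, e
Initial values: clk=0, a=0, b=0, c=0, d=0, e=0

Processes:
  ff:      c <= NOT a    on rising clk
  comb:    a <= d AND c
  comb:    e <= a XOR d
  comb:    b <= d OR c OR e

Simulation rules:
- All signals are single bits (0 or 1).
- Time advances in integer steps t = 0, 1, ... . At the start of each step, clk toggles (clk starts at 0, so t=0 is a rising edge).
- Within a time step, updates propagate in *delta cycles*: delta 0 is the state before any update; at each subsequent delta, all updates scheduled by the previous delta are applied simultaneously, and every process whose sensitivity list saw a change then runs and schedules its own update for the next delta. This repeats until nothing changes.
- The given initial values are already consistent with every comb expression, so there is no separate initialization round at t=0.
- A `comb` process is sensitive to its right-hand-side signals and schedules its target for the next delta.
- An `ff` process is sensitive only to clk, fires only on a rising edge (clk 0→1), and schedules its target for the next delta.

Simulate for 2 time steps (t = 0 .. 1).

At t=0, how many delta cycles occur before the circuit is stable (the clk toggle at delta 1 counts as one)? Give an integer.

t=0 Δ0: e=0 d=0 a=0 b=0 c=0 clk=0
  Δ1: clk:0→1
  Δ2: c:0→1
  Δ3: b:0→1
  (3Δ to stable)
t=1 Δ0: e=0 d=0 a=0 b=1 c=1 clk=1
  Δ1: clk:1→0
  (1Δ to stable)

3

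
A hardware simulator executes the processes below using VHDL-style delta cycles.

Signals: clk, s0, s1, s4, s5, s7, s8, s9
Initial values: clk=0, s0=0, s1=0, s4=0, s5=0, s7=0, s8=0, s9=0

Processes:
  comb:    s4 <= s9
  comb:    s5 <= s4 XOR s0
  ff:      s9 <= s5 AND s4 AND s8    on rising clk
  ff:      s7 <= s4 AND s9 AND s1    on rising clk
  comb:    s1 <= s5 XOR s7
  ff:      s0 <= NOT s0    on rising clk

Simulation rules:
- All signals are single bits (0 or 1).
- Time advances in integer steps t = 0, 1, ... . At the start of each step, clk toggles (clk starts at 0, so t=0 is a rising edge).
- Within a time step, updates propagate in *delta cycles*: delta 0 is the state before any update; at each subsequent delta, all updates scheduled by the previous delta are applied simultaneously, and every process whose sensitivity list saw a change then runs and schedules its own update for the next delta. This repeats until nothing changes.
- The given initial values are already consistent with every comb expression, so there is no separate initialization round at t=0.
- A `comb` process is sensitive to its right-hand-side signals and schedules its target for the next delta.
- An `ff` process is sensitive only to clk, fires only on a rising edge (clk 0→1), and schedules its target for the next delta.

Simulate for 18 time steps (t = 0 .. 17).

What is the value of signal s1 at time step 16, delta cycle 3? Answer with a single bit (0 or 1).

t0.Δ0 clk=0 s8=0 s5=0 s4=0 s0=0 s7=0 s9=0 s1=0
t0.Δ1 clk=1 s8=0 s5=0 s4=0 s0=0 s7=0 s9=0 s1=0
t0.Δ2 clk=1 s8=0 s5=0 s4=0 s0=1 s7=0 s9=0 s1=0
t0.Δ3 clk=1 s8=0 s5=1 s4=0 s0=1 s7=0 s9=0 s1=0
t0.Δ4 clk=1 s8=0 s5=1 s4=0 s0=1 s7=0 s9=0 s1=1
t1.Δ0 clk=1 s8=0 s5=1 s4=0 s0=1 s7=0 s9=0 s1=1
t1.Δ1 clk=0 s8=0 s5=1 s4=0 s0=1 s7=0 s9=0 s1=1
t2.Δ0 clk=0 s8=0 s5=1 s4=0 s0=1 s7=0 s9=0 s1=1
t2.Δ1 clk=1 s8=0 s5=1 s4=0 s0=1 s7=0 s9=0 s1=1
t2.Δ2 clk=1 s8=0 s5=1 s4=0 s0=0 s7=0 s9=0 s1=1
t2.Δ3 clk=1 s8=0 s5=0 s4=0 s0=0 s7=0 s9=0 s1=1
t2.Δ4 clk=1 s8=0 s5=0 s4=0 s0=0 s7=0 s9=0 s1=0
t3.Δ0 clk=1 s8=0 s5=0 s4=0 s0=0 s7=0 s9=0 s1=0
t3.Δ1 clk=0 s8=0 s5=0 s4=0 s0=0 s7=0 s9=0 s1=0
t4.Δ0 clk=0 s8=0 s5=0 s4=0 s0=0 s7=0 s9=0 s1=0
t4.Δ1 clk=1 s8=0 s5=0 s4=0 s0=0 s7=0 s9=0 s1=0
t4.Δ2 clk=1 s8=0 s5=0 s4=0 s0=1 s7=0 s9=0 s1=0
t4.Δ3 clk=1 s8=0 s5=1 s4=0 s0=1 s7=0 s9=0 s1=0
t4.Δ4 clk=1 s8=0 s5=1 s4=0 s0=1 s7=0 s9=0 s1=1
t5.Δ0 clk=1 s8=0 s5=1 s4=0 s0=1 s7=0 s9=0 s1=1
t5.Δ1 clk=0 s8=0 s5=1 s4=0 s0=1 s7=0 s9=0 s1=1
t6.Δ0 clk=0 s8=0 s5=1 s4=0 s0=1 s7=0 s9=0 s1=1
t6.Δ1 clk=1 s8=0 s5=1 s4=0 s0=1 s7=0 s9=0 s1=1
t6.Δ2 clk=1 s8=0 s5=1 s4=0 s0=0 s7=0 s9=0 s1=1
t6.Δ3 clk=1 s8=0 s5=0 s4=0 s0=0 s7=0 s9=0 s1=1
t6.Δ4 clk=1 s8=0 s5=0 s4=0 s0=0 s7=0 s9=0 s1=0
t7.Δ0 clk=1 s8=0 s5=0 s4=0 s0=0 s7=0 s9=0 s1=0
t7.Δ1 clk=0 s8=0 s5=0 s4=0 s0=0 s7=0 s9=0 s1=0
t8.Δ0 clk=0 s8=0 s5=0 s4=0 s0=0 s7=0 s9=0 s1=0
t8.Δ1 clk=1 s8=0 s5=0 s4=0 s0=0 s7=0 s9=0 s1=0
t8.Δ2 clk=1 s8=0 s5=0 s4=0 s0=1 s7=0 s9=0 s1=0
t8.Δ3 clk=1 s8=0 s5=1 s4=0 s0=1 s7=0 s9=0 s1=0
t8.Δ4 clk=1 s8=0 s5=1 s4=0 s0=1 s7=0 s9=0 s1=1
t9.Δ0 clk=1 s8=0 s5=1 s4=0 s0=1 s7=0 s9=0 s1=1
t9.Δ1 clk=0 s8=0 s5=1 s4=0 s0=1 s7=0 s9=0 s1=1
t10.Δ0 clk=0 s8=0 s5=1 s4=0 s0=1 s7=0 s9=0 s1=1
t10.Δ1 clk=1 s8=0 s5=1 s4=0 s0=1 s7=0 s9=0 s1=1
t10.Δ2 clk=1 s8=0 s5=1 s4=0 s0=0 s7=0 s9=0 s1=1
t10.Δ3 clk=1 s8=0 s5=0 s4=0 s0=0 s7=0 s9=0 s1=1
t10.Δ4 clk=1 s8=0 s5=0 s4=0 s0=0 s7=0 s9=0 s1=0
t11.Δ0 clk=1 s8=0 s5=0 s4=0 s0=0 s7=0 s9=0 s1=0
t11.Δ1 clk=0 s8=0 s5=0 s4=0 s0=0 s7=0 s9=0 s1=0
t12.Δ0 clk=0 s8=0 s5=0 s4=0 s0=0 s7=0 s9=0 s1=0
t12.Δ1 clk=1 s8=0 s5=0 s4=0 s0=0 s7=0 s9=0 s1=0
t12.Δ2 clk=1 s8=0 s5=0 s4=0 s0=1 s7=0 s9=0 s1=0
t12.Δ3 clk=1 s8=0 s5=1 s4=0 s0=1 s7=0 s9=0 s1=0
t12.Δ4 clk=1 s8=0 s5=1 s4=0 s0=1 s7=0 s9=0 s1=1
t13.Δ0 clk=1 s8=0 s5=1 s4=0 s0=1 s7=0 s9=0 s1=1
t13.Δ1 clk=0 s8=0 s5=1 s4=0 s0=1 s7=0 s9=0 s1=1
t14.Δ0 clk=0 s8=0 s5=1 s4=0 s0=1 s7=0 s9=0 s1=1
t14.Δ1 clk=1 s8=0 s5=1 s4=0 s0=1 s7=0 s9=0 s1=1
t14.Δ2 clk=1 s8=0 s5=1 s4=0 s0=0 s7=0 s9=0 s1=1
t14.Δ3 clk=1 s8=0 s5=0 s4=0 s0=0 s7=0 s9=0 s1=1
t14.Δ4 clk=1 s8=0 s5=0 s4=0 s0=0 s7=0 s9=0 s1=0
t15.Δ0 clk=1 s8=0 s5=0 s4=0 s0=0 s7=0 s9=0 s1=0
t15.Δ1 clk=0 s8=0 s5=0 s4=0 s0=0 s7=0 s9=0 s1=0
t16.Δ0 clk=0 s8=0 s5=0 s4=0 s0=0 s7=0 s9=0 s1=0
t16.Δ1 clk=1 s8=0 s5=0 s4=0 s0=0 s7=0 s9=0 s1=0
t16.Δ2 clk=1 s8=0 s5=0 s4=0 s0=1 s7=0 s9=0 s1=0
t16.Δ3 clk=1 s8=0 s5=1 s4=0 s0=1 s7=0 s9=0 s1=0
t16.Δ4 clk=1 s8=0 s5=1 s4=0 s0=1 s7=0 s9=0 s1=1
t17.Δ0 clk=1 s8=0 s5=1 s4=0 s0=1 s7=0 s9=0 s1=1
t17.Δ1 clk=0 s8=0 s5=1 s4=0 s0=1 s7=0 s9=0 s1=1

0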